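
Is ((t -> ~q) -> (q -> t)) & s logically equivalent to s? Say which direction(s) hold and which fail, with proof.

Forward direction. Assume the antecedent. If t is true, the antecedent forces (t = T, s = T, q = F) or (t = T, s = T, q = T), and s holds there. If t is false, the antecedent forces (t = F, s = T, q = F), and s holds there. Either way s holds.

Converse. This fails. Under t = F, s = T, q = T, the left side is false but the right side is true.

(⇒) holds; (⇐) fails.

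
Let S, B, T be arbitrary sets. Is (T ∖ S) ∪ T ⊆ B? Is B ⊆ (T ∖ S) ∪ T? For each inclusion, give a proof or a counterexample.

Neither inclusion holds.

Forward inclusion. This inclusion fails. Take S = ∅, B = ∅, T = {1}; then 1 ∈ (T ∖ S) ∪ T but 1 ∉ B.

Reverse inclusion. This inclusion fails. Take S = ∅, B = {1}, T = ∅; then 1 ∈ B but 1 ∉ (T ∖ S) ∪ T.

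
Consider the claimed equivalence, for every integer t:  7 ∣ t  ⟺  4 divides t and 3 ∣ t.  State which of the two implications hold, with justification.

Neither implication holds.

Forward direction. This fails: take t = 7. Certainly 7 ∣ 7, but 4 ∤ 7.

Converse. This fails: take t = 12. Both 4 ∣ 12 and 3 ∣ 12, yet 12 is not a multiple of 7 (since 12 = 1·7 + 5), so 7 ∤ 12.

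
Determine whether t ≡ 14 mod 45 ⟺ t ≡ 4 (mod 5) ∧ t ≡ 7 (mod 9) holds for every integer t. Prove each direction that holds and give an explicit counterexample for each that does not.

Both directions fail.

(⟹) This fails: t = 14 gives 14 ≡ 14 (mod 45) but 14 ≡ 5 (mod 9), so the conjunction on the right does not hold.

(⟸) This fails: t = 34 satisfies both congruences on the right (34 ≡ 4 mod 5 and 34 ≡ 7 mod 9) yet 34 ≡ 34 (mod 45), not 14.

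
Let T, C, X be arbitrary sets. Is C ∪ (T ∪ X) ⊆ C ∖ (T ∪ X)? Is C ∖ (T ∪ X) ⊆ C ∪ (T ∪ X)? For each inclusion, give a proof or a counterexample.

The sets are not equal: only the reverse inclusion holds.

Forward inclusion. This inclusion fails. Take T = {1}, C = ∅, X = ∅; then 1 ∈ C ∪ (T ∪ X) but 1 ∉ C ∖ (T ∪ X).

Reverse inclusion. Let x ∈ C ∖ (T ∪ X). Then x ∈ C and x ∉ T, X, from which x ∈ C ∪ (T ∪ X).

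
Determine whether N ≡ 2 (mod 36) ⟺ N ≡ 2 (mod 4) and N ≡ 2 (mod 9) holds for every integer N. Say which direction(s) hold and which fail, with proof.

(←) If N ≡ 2 (mod 4) and N ≡ 2 (mod 9), then by the Chinese remainder theorem N ≡ 2 (mod 36). This is exactly N ≡ 2 (mod 36).

(→) Suppose N ≡ 2 (mod 36); write N = 36j + 2. Since 4 ∣ 36, reducing mod 4 gives N ≡ 2 (mod 4); since 9 ∣ 36, reducing mod 9 gives N ≡ 2 (mod 9).

Both implications hold.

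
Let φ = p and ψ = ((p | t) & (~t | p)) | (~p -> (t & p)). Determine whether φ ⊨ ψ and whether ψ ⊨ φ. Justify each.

The biconditional holds.

(⟹) Assume the antecedent. If t is true, the antecedent forces (t = T, p = T), and the consequent holds there. If t is false, the antecedent forces (t = F, p = T), and the consequent holds there. Either way the consequent holds.

(⟸) Assume the antecedent. If t is true, the antecedent forces (t = T, p = T), and p holds there. If t is false, the antecedent forces (t = F, p = T), and p holds there. Either way p holds.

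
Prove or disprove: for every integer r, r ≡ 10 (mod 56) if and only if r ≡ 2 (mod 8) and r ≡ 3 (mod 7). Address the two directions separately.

[⇒] Suppose r ≡ 10 (mod 56); write r = 56j + 10. Since 8 ∣ 56, reducing mod 8 gives r ≡ 10 ≡ 2 (mod 8); since 7 ∣ 56, reducing mod 7 gives r ≡ 10 ≡ 3 (mod 7).

[⇐] Conversely, if r ≡ 2 (mod 8) and r ≡ 3 (mod 7), then by the Chinese remainder theorem r ≡ 10 (mod 56). This is exactly r ≡ 10 (mod 56).

Both directions hold; the statement is true.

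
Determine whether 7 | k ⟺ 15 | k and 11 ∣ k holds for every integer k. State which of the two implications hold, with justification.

(⇒) This fails: take k = 7. Certainly 7 ∣ 7, but 15 ∤ 7.

(⇐) This fails: take k = 165. Both 15 ∣ 165 and 11 ∣ 165, yet 165 is not a multiple of 7 (since 165 = 23·7 + 4), so 7 ∤ 165.

(⇒) fails and (⇐) fails.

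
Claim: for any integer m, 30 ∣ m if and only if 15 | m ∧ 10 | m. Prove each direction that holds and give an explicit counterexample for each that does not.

Equivalent; both directions hold.

(→) If 30 ∣ m, write m = 30q. Since 30 = 2·15, m = 15·(2q), so 15 ∣ m; and since 30 = 3·10, m = 10·(3q), so 10 ∣ m.

(←) Suppose 15 ∣ m and 10 ∣ m. Any common multiple of 15 and 10 is a multiple of their lcm; here lcm(15, 10) = 15·10/gcd(15, 10) = 150/5 = 30, so 30 ∣ m.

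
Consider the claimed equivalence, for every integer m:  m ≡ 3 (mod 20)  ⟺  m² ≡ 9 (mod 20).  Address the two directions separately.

Forward direction. Suppose m ≡ 3 (mod 20). Write m = 20j + 3. Then (20j + 3)² = 400j² + 120j + 9 = 20(20j² + 6j) + 9, so m² ≡ 9 (mod 20).

Converse. This fails: take m = 7. Then 7² = 49 ≡ 9 (mod 20), yet 7 ≡ 7 (mod 20), not 3.

The forward direction holds; the converse fails.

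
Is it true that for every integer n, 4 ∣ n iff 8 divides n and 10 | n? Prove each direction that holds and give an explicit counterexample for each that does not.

(⇒) This fails: take n = 4. Certainly 4 ∣ 4, but 8 ∤ 4.

(⇐) Suppose 8 ∣ n and 10 ∣ n. Any common multiple of 8 and 10 is a multiple of their lcm; here lcm(8, 10) = 8·10/gcd(8, 10) = 80/2 = 40, so 40 ∣ n. Since 4 ∣ 40, it follows that 4 ∣ n.

Only the reverse direction holds.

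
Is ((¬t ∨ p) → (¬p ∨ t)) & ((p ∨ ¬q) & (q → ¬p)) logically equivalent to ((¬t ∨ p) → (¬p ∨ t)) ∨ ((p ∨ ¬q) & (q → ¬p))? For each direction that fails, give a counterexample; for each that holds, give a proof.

Only the forward implication holds.

[⇒] Assume the antecedent. If q is true, the antecedent cannot hold. If q is false, the consequent reduces to true regardless of the other variables. Either way the consequent holds.

[⇐] This fails. Under q = T, t = F, p = F, the left side is false but the right side is true.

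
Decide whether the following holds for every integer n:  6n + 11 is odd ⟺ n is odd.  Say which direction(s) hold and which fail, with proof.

Forward direction. This fails: take n = 4. Then 6n + 11 = 35, which is odd, yet n = 4 is even, not odd.

Converse. Suppose n is odd. Since 6 is even, 6n is even for every n, so 6n + 11 has the same parity as 11, which is odd. Hence 6n + 11 is odd.

(⇒) fails; (⇐) holds.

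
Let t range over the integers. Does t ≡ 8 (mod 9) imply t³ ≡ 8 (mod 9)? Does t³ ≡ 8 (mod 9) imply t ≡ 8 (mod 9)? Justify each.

(⟸) This fails: take t = 2. Then 2³ = 8 ≡ 8 (mod 9), yet 2 ≡ 2 (mod 9), not 8.

(⟹) Suppose t ≡ 8 (mod 9). Write t = 9j + 8. Then (9j + 8)³ = 729j³ + 1944j² + 1728j + 512 = 9(81j³ + 216j² + 192j + 56) + 8, so t³ ≡ 8 (mod 9).

Only the forward direction holds.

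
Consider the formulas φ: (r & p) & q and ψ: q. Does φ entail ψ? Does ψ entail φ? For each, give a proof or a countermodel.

Not equivalent: only (⇒) holds.

(→) Assume the antecedent. If r is true, the antecedent forces (r = T, p = T, q = T), and q holds there. If r is false, the antecedent cannot hold. Either way q holds.

(←) This fails. Under r = F, p = F, q = T, the left side is false but the right side is true.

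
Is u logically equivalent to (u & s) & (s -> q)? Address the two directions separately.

(⇒) This fails. Under q = F, u = T, s = F, the left side is true but the right side is false.

(⇐) Assume the antecedent. If q is true, the antecedent forces (q = T, u = T, s = T), and u holds there. If q is false, the antecedent cannot hold. Either way u holds.

Not equivalent: only (⇐) holds.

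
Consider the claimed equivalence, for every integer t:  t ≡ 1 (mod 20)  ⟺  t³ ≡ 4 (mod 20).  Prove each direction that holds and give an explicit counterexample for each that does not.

(⟹) This fails: take t = 1. Then 1 ≡ 1 (mod 20), but 1³ = 1 ≡ 1 (mod 20), not 4.

(⟸) This fails: take t = 4. Then 4³ = 64 ≡ 4 (mod 20), yet 4 ≡ 4 (mod 20), not 1.

Neither direction holds.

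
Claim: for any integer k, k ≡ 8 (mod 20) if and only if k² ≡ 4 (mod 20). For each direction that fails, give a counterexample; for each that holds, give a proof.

Only the forward implication holds.

(⇒) Suppose k ≡ 8 (mod 20). Write k = 20j + 8. Then (20j + 8)² = 400j² + 320j + 64 = 20(20j² + 16j + 3) + 4, so k² ≡ 4 (mod 20).

(⇐) This fails: take k = 2. Then 2² = 4 ≡ 4 (mod 20), yet 2 ≡ 2 (mod 20), not 8.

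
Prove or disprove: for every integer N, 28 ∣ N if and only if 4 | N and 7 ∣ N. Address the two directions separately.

(⟹) If 28 ∣ N, write N = 28q. Since 28 = 7·4, N = 4·(7q), so 4 ∣ N; and since 28 = 4·7, N = 7·(4q), so 7 ∣ N.

(⟸) Suppose 4 ∣ N and 7 ∣ N. Any common multiple of 4 and 7 is a multiple of their lcm; here gcd(4, 7) = 1, so lcm(4, 7) = 4·7 = 28, so 28 ∣ N.

Both directions hold; the statement is true.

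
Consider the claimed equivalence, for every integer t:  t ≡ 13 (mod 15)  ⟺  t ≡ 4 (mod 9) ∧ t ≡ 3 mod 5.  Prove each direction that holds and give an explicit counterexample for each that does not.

Not equivalent: only (⇐) holds.

(⟹) This fails: t = 43 gives 43 ≡ 13 (mod 15) but 43 ≡ 7 (mod 9), so the conjunction on the right does not hold.

(⟸) Conversely, if t ≡ 4 (mod 9) and t ≡ 3 (mod 5), then by the Chinese remainder theorem t ≡ 13 (mod 45). Since 13 ≡ 13 (mod 15) and 15 ∣ 45, we get t ≡ 13 (mod 15).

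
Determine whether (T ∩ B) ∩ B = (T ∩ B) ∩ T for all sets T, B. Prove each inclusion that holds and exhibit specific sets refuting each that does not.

Both inclusions hold; the sets are equal.

(⊇) Let x ∈ (T ∩ B) ∩ T. Then x ∈ T ∩ B, from which x ∈ (T ∩ B) ∩ B.

(⊆) Let x ∈ (T ∩ B) ∩ B. Then x ∈ T ∩ B, from which x ∈ (T ∩ B) ∩ T.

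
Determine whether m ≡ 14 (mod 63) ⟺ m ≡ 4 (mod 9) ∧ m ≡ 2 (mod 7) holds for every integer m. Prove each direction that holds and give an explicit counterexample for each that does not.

Both directions fail.

[⇒] This fails: m = 14 gives 14 ≡ 14 (mod 63) but 14 ≡ 5 (mod 9), so the conjunction on the right does not hold.

[⇐] This fails: m = 58 satisfies both congruences on the right (58 ≡ 4 mod 9 and 58 ≡ 2 mod 7) yet 58 ≡ 58 (mod 63), not 14.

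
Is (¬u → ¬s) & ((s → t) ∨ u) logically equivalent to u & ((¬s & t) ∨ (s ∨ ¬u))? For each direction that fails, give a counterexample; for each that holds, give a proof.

Not equivalent: only (⇐) holds.

(→) This fails. Under u = F, t = F, s = F, the left side is true but the right side is false.

(←) Assume the antecedent. If u is true, (¬u → ¬s) & ((s → t) ∨ u) reduces to true regardless of the other variables. If u is false, the antecedent cannot hold. Either way (¬u → ¬s) & ((s → t) ∨ u) holds.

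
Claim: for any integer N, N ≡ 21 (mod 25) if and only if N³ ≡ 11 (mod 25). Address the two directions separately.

Both directions hold.

[⇒] Suppose N ≡ 21 (mod 25). Write N = 25j + 21. Then (25j + 21)³ = 15625j³ + 39375j² + 33075j + 9261 = 25(625j³ + 1575j² + 1323j + 370) + 11, so N³ ≡ 11 (mod 25).

[⇐] Conversely, suppose N³ ≡ 11 (mod 25). The only residue r in {0, …, 24} with r³ ≡ 11 (mod 25) is r = 21, so N ≡ 21 (mod 25).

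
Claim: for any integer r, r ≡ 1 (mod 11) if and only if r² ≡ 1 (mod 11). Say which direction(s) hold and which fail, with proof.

[⇒] Suppose r ≡ 1 (mod 11). Write r = 11j + 1. Then (11j + 1)² = 121j² + 22j + 1 = 11(11j² + 2j) + 1, so r² ≡ 1 (mod 11).

[⇐] This fails: take r = 10. Then 10² = 100 ≡ 1 (mod 11), yet 10 ≡ 10 (mod 11), not 1.

(⇒) holds; (⇐) fails.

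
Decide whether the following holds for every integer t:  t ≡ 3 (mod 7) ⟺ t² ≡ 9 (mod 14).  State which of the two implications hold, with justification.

[⇒] This fails: take t = 10. Then 10 ≡ 3 (mod 7), but 10² = 100 ≡ 2 (mod 14), not 9.

[⇐] This fails: take t = 11. Then 11² = 121 ≡ 9 (mod 14), yet 11 ≡ 4 (mod 7), not 3.

Neither direction holds.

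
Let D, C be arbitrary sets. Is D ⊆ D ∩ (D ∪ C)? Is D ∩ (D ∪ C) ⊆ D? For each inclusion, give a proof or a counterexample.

Forward inclusion. Let x ∈ D. Then either x ∈ D and x ∉ C; or x ∈ D ∩ C. In each case x ∈ D ∩ (D ∪ C), so D ⊆ D ∩ (D ∪ C).

Reverse inclusion. Let x ∈ D ∩ (D ∪ C). Then either x ∈ D and x ∉ C; or x ∈ D ∩ C. In each case x ∈ D, so D ∩ (D ∪ C) ⊆ D.

The two sets are equal.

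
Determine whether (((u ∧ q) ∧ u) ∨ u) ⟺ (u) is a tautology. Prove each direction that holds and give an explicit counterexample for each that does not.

Both directions hold.

(⟹) Assume the antecedent. If u is true, u reduces to true regardless of the other variables. If u is false, the antecedent cannot hold. Either way u holds.

(⟸) Assume the antecedent. If u is true, ((u ∧ q) ∧ u) ∨ u reduces to true regardless of the other variables. If u is false, the antecedent cannot hold. Either way ((u ∧ q) ∧ u) ∨ u holds.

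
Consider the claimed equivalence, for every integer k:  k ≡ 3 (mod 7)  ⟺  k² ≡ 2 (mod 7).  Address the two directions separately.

(→) Suppose k ≡ 3 (mod 7). Write k = 7j + 3. Then (7j + 3)² = 49j² + 42j + 9 = 7(7j² + 6j + 1) + 2, so k² ≡ 2 (mod 7).

(←) This fails: take k = 4. Then 4² = 16 ≡ 2 (mod 7), yet 4 ≡ 4 (mod 7), not 3.

Only the forward implication holds.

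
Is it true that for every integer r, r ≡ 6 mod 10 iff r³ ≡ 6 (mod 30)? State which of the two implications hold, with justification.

[⇐] The residues r modulo 30 with r³ ≡ 6 (mod 30) are exactly {6}, and each is ≡ 6 (mod 10).

[⇒] This fails: take r = 16. Then 16 ≡ 6 (mod 10), but 16³ = 4096 ≡ 16 (mod 30), not 6.

Only the reverse direction holds.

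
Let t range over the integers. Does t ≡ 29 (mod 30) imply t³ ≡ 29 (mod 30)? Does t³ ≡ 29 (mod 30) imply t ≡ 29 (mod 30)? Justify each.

The biconditional holds.

(⇒) Suppose t ≡ 29 (mod 30). Write t = 30j + 29. Then (30j + 29)³ = 27000j³ + 78300j² + 75690j + 24389 = 30(900j³ + 2610j² + 2523j + 812) + 29, so t³ ≡ 29 (mod 30).

(⇐) Conversely, suppose t³ ≡ 29 (mod 30). The only residue r in {0, …, 29} with r³ ≡ 29 (mod 30) is r = 29, so t ≡ 29 (mod 30).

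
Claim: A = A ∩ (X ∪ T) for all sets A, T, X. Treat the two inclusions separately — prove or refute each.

Forward inclusion. This inclusion fails. Take A = {1}, T = ∅, X = ∅; then 1 ∈ A but 1 ∉ A ∩ (X ∪ T).

Reverse inclusion. Let x ∈ A ∩ (X ∪ T). Then either x ∈ A ∩ T and x ∉ X; or x ∈ A ∩ X and x ∉ T; or x ∈ A ∩ T ∩ X. In each case x ∈ A, so A ∩ (X ∪ T) ⊆ A.

Only the reverse inclusion holds.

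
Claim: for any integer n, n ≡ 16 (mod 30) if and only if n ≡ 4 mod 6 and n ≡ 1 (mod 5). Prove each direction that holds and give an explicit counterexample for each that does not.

Both directions hold.

(⇒) Suppose n ≡ 16 (mod 30); write n = 30j + 16. Since 6 ∣ 30, reducing mod 6 gives n ≡ 16 ≡ 4 (mod 6); since 5 ∣ 30, reducing mod 5 gives n ≡ 16 ≡ 1 (mod 5).

(⇐) Conversely, if n ≡ 4 (mod 6) and n ≡ 1 (mod 5), then by the Chinese remainder theorem n ≡ 16 (mod 30). This is exactly n ≡ 16 (mod 30).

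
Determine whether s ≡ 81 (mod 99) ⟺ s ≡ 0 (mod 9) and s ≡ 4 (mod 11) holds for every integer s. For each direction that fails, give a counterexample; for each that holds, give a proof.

Both implications hold.

(→) Suppose s ≡ 81 (mod 99); write s = 99j + 81. Since 9 ∣ 99, reducing mod 9 gives s ≡ 81 ≡ 0 (mod 9); since 11 ∣ 99, reducing mod 11 gives s ≡ 81 ≡ 4 (mod 11).

(←) Conversely, if s ≡ 0 (mod 9) and s ≡ 4 (mod 11), then by the Chinese remainder theorem s ≡ 81 (mod 99). This is exactly s ≡ 81 (mod 99).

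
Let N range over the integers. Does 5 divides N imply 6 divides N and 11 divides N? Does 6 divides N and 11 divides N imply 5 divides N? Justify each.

(⇒) fails and (⇐) fails.

(⇒) This fails: take N = 5. Certainly 5 ∣ 5, but 6 ∤ 5.

(⇐) This fails: take N = 66. Both 6 ∣ 66 and 11 ∣ 66, yet 66 is not a multiple of 5 (since 66 = 13·5 + 1), so 5 ∤ 66.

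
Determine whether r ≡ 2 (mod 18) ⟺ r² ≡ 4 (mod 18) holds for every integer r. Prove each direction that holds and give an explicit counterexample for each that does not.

(⟹) Suppose r ≡ 2 (mod 18). Write r = 18j + 2. Then (18j + 2)² = 324j² + 72j + 4 = 18(18j² + 4j) + 4, so r² ≡ 4 (mod 18).

(⟸) This fails: take r = 16. Then 16² = 256 ≡ 4 (mod 18), yet 16 ≡ 16 (mod 18), not 2.

Not equivalent: only (⇒) holds.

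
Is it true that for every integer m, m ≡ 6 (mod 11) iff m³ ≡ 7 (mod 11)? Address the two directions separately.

[⇒] Suppose m ≡ 6 (mod 11). Write m = 11j + 6. Then (11j + 6)³ = 1331j³ + 2178j² + 1188j + 216 = 11(121j³ + 198j² + 108j + 19) + 7, so m³ ≡ 7 (mod 11).

[⇐] For the converse, argue contrapositively. If m ≢ 6 (mod 11), then m is congruent to one of 0, 1, 2, 3, 4, 5, 7, 8, 9, 10 modulo 11, and these give m³ ≡ 0, 1, 8, 5, 9, 4, 2, 6, 3, 10 respectively — never 7.

Both directions hold.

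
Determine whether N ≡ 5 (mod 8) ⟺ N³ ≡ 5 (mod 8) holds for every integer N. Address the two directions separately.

[⇒] Suppose N ≡ 5 (mod 8). Write N = 8j + 5. Then (8j + 5)³ = 512j³ + 960j² + 600j + 125 = 8(64j³ + 120j² + 75j + 15) + 5, so N³ ≡ 5 (mod 8).

[⇐] For the converse, argue contrapositively. If N ≢ 5 (mod 8), then N is congruent to one of 0, 1, 2, 3, 4, 6, 7 modulo 8, and these give N³ ≡ 0, 1, 0, 3, 0, 0, 7 respectively — never 5.

Equivalent; both directions hold.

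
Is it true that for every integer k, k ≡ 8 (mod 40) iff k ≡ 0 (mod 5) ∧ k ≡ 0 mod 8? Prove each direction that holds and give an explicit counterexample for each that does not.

(⇒) This fails: k = 8 gives 8 ≡ 8 (mod 40) but 8 ≡ 3 (mod 5), so the conjunction on the right does not hold.

(⇐) This fails: k = 0 satisfies both congruences on the right (0 ≡ 0 mod 5 and 0 ≡ 0 mod 8) yet 0 ≡ 0 (mod 40), not 8.

Both directions fail.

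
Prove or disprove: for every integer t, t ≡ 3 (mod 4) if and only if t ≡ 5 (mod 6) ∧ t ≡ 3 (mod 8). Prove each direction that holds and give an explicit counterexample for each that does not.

Not equivalent: only (⇐) holds.

(⟸) If t ≡ 5 (mod 6) and t ≡ 3 (mod 8), then by the Chinese remainder theorem t ≡ 11 (mod 24). Since 11 ≡ 3 (mod 4) and 4 ∣ 24, we get t ≡ 3 (mod 4).

(⟹) This fails: t = 3 gives 3 ≡ 3 (mod 4) but 3 ≡ 3 (mod 6), so the conjunction on the right does not hold.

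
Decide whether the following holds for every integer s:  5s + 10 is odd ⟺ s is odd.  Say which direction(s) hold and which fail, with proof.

Both directions hold; the statement is true.

Forward direction. Suppose 5s + 10 is odd. Since 5 is odd, 5s and s have the same parity, so 5s + 10 ≡ s + 10 (mod 2). As 10 is even, 5s + 10 is odd exactly when s is odd. Thus s is odd.

Converse. Suppose s is odd; write s = 2j + 1. Then 5s + 10 = 5·(2j + 1) + 10 = 2·5j + 15, which is odd.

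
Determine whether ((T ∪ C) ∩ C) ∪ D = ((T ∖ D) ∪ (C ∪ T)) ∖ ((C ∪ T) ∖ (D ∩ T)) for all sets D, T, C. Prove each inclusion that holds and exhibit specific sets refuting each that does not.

(⟹) This inclusion fails. Take D = {1}, T = ∅, C = ∅; then 1 ∈ ((T ∪ C) ∩ C) ∪ D but 1 ∉ ((T ∖ D) ∪ (C ∪ T)) ∖ ((C ∪ T) ∖ (D ∩ T)).

(⟸) Let x ∈ ((T ∖ D) ∪ (C ∪ T)) ∖ ((C ∪ T) ∖ (D ∩ T)). Then either x ∈ D ∩ T and x ∉ C; or x ∈ D ∩ T ∩ C. In each case x ∈ ((T ∪ C) ∩ C) ∪ D, so ((T ∖ D) ∪ (C ∪ T)) ∖ ((C ∪ T) ∖ (D ∩ T)) ⊆ ((T ∪ C) ∩ C) ∪ D.

(⊆) fails; (⊇) holds.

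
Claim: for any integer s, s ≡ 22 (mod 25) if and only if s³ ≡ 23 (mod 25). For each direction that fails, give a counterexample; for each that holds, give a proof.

Converse. Suppose s³ ≡ 23 (mod 25). The only residue r in {0, …, 24} with r³ ≡ 23 (mod 25) is r = 22, so s ≡ 22 (mod 25).

Forward direction. Suppose s ≡ 22 (mod 25). Write s = 25j + 22. Then (25j + 22)³ = 15625j³ + 41250j² + 36300j + 10648 = 25(625j³ + 1650j² + 1452j + 425) + 23, so s³ ≡ 23 (mod 25).

Both implications hold.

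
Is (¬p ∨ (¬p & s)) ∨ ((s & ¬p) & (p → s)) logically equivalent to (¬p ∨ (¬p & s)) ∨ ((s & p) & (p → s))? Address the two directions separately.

(⇒) holds; (⇐) fails.

(⇒) Assume the antecedent. If p is true, the antecedent cannot hold. If p is false, the consequent reduces to true regardless of the other variables. Either way the consequent holds.

(⇐) This fails. Under p = T, s = T, the left side is false but the right side is true.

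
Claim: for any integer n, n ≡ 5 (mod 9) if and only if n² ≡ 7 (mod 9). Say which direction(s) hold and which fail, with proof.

(⟹) Suppose n ≡ 5 (mod 9). Write n = 9j + 5. Then (9j + 5)² = 81j² + 90j + 25 = 9(9j² + 10j + 2) + 7, so n² ≡ 7 (mod 9).

(⟸) This fails: take n = 4. Then 4² = 16 ≡ 7 (mod 9), yet 4 ≡ 4 (mod 9), not 5.

Only the forward direction holds.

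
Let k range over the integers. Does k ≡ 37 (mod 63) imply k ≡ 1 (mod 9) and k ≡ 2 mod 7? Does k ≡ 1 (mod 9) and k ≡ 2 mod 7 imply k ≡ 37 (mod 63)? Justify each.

(⟹) Suppose k ≡ 37 (mod 63); write k = 63j + 37. Since 9 ∣ 63, reducing mod 9 gives k ≡ 37 ≡ 1 (mod 9); since 7 ∣ 63, reducing mod 7 gives k ≡ 37 ≡ 2 (mod 7).

(⟸) Conversely, if k ≡ 1 (mod 9) and k ≡ 2 (mod 7), then by the Chinese remainder theorem k ≡ 37 (mod 63). This is exactly k ≡ 37 (mod 63).

The biconditional holds.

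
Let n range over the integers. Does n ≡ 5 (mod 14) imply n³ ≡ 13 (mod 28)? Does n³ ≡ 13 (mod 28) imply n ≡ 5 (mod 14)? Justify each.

Forward direction. This fails: take n = 19. Then 19 ≡ 5 (mod 14), but 19³ = 6859 ≡ 27 (mod 28), not 13.

Converse. This fails: take n = 13. Then 13³ = 2197 ≡ 13 (mod 28), yet 13 ≡ 13 (mod 14), not 5.

(⇒) fails and (⇐) fails.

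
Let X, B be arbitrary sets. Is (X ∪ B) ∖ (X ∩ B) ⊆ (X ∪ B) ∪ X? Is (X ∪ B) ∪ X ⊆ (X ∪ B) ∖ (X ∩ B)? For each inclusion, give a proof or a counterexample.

Only the forward inclusion holds.

(⊇) This inclusion fails. Take X = {1}, B = {1}; then 1 ∈ (X ∪ B) ∪ X but 1 ∉ (X ∪ B) ∖ (X ∩ B).

(⊆) Let x ∈ (X ∪ B) ∖ (X ∩ B). Then either x ∈ X and x ∉ B; or x ∈ B and x ∉ X. In each case x ∈ (X ∪ B) ∪ X, so (X ∪ B) ∖ (X ∩ B) ⊆ (X ∪ B) ∪ X.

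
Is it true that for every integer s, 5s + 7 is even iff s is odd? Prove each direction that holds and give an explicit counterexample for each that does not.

Equivalent; both directions hold.

(→) Suppose 5s + 7 is even. Since 5 is odd, 5s and s have the same parity, so 5s + 7 ≡ s + 7 (mod 2). As 7 is odd, 5s + 7 is even exactly when s is odd. Thus s is odd.

(←) Conversely, suppose s is odd; write s = 2j + 1. Then 5s + 7 = 5·(2j + 1) + 7 = 2·5j + 12, which is even.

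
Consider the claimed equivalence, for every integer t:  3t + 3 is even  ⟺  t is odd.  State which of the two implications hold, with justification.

Both directions hold; the statement is true.

(→) Suppose 3t + 3 is even. Since 3 is odd, 3t and t have the same parity, so 3t + 3 ≡ t + 3 (mod 2). As 3 is odd, 3t + 3 is even exactly when t is odd. Thus t is odd.

(←) Conversely, suppose t is odd; write t = 2j + 1. Then 3t + 3 = 3·(2j + 1) + 3 = 2·3j + 6, which is even.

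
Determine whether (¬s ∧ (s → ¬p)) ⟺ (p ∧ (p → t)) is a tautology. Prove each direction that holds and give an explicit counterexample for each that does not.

[⇒] This fails. Under s = F, t = F, p = F, the left side is true but the right side is false.

[⇐] This fails. Under s = T, t = T, p = T, the left side is false but the right side is true.

(⇒) fails and (⇐) fails.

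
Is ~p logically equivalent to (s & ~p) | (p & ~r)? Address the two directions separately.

(⟹) This fails. Under r = F, s = F, p = F, the left side is true but the right side is false.

(⟸) This fails. Under r = F, s = F, p = T, the left side is false but the right side is true.

(⇒) fails and (⇐) fails.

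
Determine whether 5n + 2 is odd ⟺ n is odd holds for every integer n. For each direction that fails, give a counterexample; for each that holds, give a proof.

Both directions hold; the statement is true.

(⇒) Suppose 5n + 2 is odd. Since 5 is odd, 5n and n have the same parity, so 5n + 2 ≡ n + 2 (mod 2). As 2 is even, 5n + 2 is odd exactly when n is odd. Thus n is odd.

(⇐) Conversely, suppose n is odd; write n = 2j + 1. Then 5n + 2 = 5·(2j + 1) + 2 = 2·5j + 7, which is odd.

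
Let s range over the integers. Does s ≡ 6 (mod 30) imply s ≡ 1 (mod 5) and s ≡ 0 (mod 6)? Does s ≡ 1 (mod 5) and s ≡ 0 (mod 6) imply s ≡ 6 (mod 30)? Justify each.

Both directions hold.

(⟹) Suppose s ≡ 6 (mod 30); write s = 30j + 6. Since 5 ∣ 30, reducing mod 5 gives s ≡ 6 ≡ 1 (mod 5); since 6 ∣ 30, reducing mod 6 gives s ≡ 6 ≡ 0 (mod 6).

(⟸) Conversely, if s ≡ 1 (mod 5) and s ≡ 0 (mod 6), then by the Chinese remainder theorem s ≡ 6 (mod 30). This is exactly s ≡ 6 (mod 30).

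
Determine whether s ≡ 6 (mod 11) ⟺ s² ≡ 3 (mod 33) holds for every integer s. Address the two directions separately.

Both directions fail.

(⇒) This fails: take s = 17. Then 17 ≡ 6 (mod 11), but 17² = 289 ≡ 25 (mod 33), not 3.

(⇐) This fails: take s = 27. Then 27² = 729 ≡ 3 (mod 33), yet 27 ≡ 5 (mod 11), not 6.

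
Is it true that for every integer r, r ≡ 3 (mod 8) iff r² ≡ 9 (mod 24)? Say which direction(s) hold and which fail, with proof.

Forward direction. This fails: take r = 11. Then 11 ≡ 3 (mod 8), but 11² = 121 ≡ 1 (mod 24), not 9.

Converse. This fails: take r = 9. Then 9² = 81 ≡ 9 (mod 24), yet 9 ≡ 1 (mod 8), not 3.

Neither direction holds.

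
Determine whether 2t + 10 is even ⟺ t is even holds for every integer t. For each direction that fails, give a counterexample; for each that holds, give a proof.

Only the converse holds.

[⇒] This fails: take t = 7. Then 2t + 10 = 24, which is even, yet t = 7 is odd, not even.

[⇐] Suppose t is even. Since 2 is even, 2t is even for every t, so 2t + 10 has the same parity as 10, which is even. Hence 2t + 10 is even.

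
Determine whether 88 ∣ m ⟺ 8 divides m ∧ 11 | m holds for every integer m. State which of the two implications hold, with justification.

Both directions hold; the statement is true.

(⇒) If 88 ∣ m, write m = 88q. Since 88 = 11·8, m = 8·(11q), so 8 ∣ m; and since 88 = 8·11, m = 11·(8q), so 11 ∣ m.

(⇐) Suppose 8 ∣ m and 11 ∣ m. Any common multiple of 8 and 11 is a multiple of their lcm; here gcd(8, 11) = 1, so lcm(8, 11) = 8·11 = 88, so 88 ∣ m.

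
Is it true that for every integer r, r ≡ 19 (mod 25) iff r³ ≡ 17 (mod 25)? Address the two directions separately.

Both directions fail.

[⇒] This fails: take r = 19. Then 19 ≡ 19 (mod 25), but 19³ = 6859 ≡ 9 (mod 25), not 17.

[⇐] This fails: take r = 23. Then 23³ = 12167 ≡ 17 (mod 25), yet 23 ≡ 23 (mod 25), not 19.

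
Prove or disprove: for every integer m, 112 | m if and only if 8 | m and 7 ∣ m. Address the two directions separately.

[⇒] If 112 ∣ m, write m = 112q. Since 112 = 14·8, m = 8·(14q), so 8 ∣ m; and since 112 = 16·7, m = 7·(16q), so 7 ∣ m.

[⇐] This fails: take m = 56. Both 8 ∣ 56 and 7 ∣ 56, yet 56 is not a multiple of 112 (since 56 = 0·112 + 56), so 112 ∤ 56.

The forward direction holds; the converse fails.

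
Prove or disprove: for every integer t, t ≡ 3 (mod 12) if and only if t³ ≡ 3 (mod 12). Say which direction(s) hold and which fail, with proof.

(←) For the converse, argue contrapositively. If t ≢ 3 (mod 12), then t is congruent to one of 0, 1, 2, 4, 5, 6, 7, 8, 9, 10, 11 modulo 12, and these give t³ ≡ 0, 1, 8, 4, 5, 0, 7, 8, 9, 4, 11 respectively — never 3.

(→) Suppose t ≡ 3 (mod 12). Write t = 12j + 3. Then (12j + 3)³ = 1728j³ + 1296j² + 324j + 27 = 12(144j³ + 108j² + 27j + 2) + 3, so t³ ≡ 3 (mod 12).

Both directions hold.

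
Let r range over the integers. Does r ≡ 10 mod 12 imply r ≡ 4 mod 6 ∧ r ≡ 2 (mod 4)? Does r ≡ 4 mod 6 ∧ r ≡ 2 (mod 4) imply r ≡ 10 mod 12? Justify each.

The biconditional holds.

Forward direction. Suppose r ≡ 10 (mod 12); write r = 12j + 10. Since 6 ∣ 12, reducing mod 6 gives r ≡ 10 ≡ 4 (mod 6); since 4 ∣ 12, reducing mod 4 gives r ≡ 10 ≡ 2 (mod 4).

Converse. If r ≡ 4 (mod 6) and r ≡ 2 (mod 4), then by the Chinese remainder theorem r ≡ 10 (mod 12). This is exactly r ≡ 10 (mod 12).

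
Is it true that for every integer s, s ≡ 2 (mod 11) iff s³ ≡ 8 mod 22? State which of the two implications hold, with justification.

Only the reverse direction holds.

(→) This fails: take s = 13. Then 13 ≡ 2 (mod 11), but 13³ = 2197 ≡ 19 (mod 22), not 8.

(←) Conversely, the residues r modulo 22 with r³ ≡ 8 (mod 22) are exactly {2}, and each is ≡ 2 (mod 11).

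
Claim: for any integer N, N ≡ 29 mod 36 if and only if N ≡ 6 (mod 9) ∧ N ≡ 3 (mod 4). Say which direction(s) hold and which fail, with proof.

Both directions fail.

[⇒] This fails: N = 29 gives 29 ≡ 29 (mod 36) but 29 ≡ 2 (mod 9), so the conjunction on the right does not hold.

[⇐] This fails: N = 15 satisfies both congruences on the right (15 ≡ 6 mod 9 and 15 ≡ 3 mod 4) yet 15 ≡ 15 (mod 36), not 29.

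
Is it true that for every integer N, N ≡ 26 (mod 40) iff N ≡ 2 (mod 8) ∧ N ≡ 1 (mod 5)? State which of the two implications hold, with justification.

Forward direction. Suppose N ≡ 26 (mod 40); write N = 40j + 26. Since 8 ∣ 40, reducing mod 8 gives N ≡ 26 ≡ 2 (mod 8); since 5 ∣ 40, reducing mod 5 gives N ≡ 26 ≡ 1 (mod 5).

Converse. If N ≡ 2 (mod 8) and N ≡ 1 (mod 5), then by the Chinese remainder theorem N ≡ 26 (mod 40). This is exactly N ≡ 26 (mod 40).

Both implications hold.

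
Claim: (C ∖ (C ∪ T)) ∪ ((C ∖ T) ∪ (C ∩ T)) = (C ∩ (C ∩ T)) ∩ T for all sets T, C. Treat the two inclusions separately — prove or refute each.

Forward inclusion. This inclusion fails. Take T = ∅, C = {1}; then 1 ∈ (C ∖ (C ∪ T)) ∪ ((C ∖ T) ∪ (C ∩ T)) but 1 ∉ (C ∩ (C ∩ T)) ∩ T.

Reverse inclusion. Let x ∈ (C ∩ (C ∩ T)) ∩ T. Then x ∈ T ∩ C, from which x ∈ (C ∖ (C ∪ T)) ∪ ((C ∖ T) ∪ (C ∩ T)).

Only the reverse inclusion holds.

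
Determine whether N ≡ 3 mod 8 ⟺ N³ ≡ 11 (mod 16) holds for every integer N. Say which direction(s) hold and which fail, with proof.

Only the reverse direction holds.

(⟹) This fails: take N = 11. Then 11 ≡ 3 (mod 8), but 11³ = 1331 ≡ 3 (mod 16), not 11.

(⟸) Conversely, the residues r modulo 16 with r³ ≡ 11 (mod 16) are exactly {3}, and each is ≡ 3 (mod 8).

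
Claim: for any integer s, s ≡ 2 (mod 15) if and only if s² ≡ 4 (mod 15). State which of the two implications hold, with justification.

Only the forward implication holds.

(⇐) This fails: take s = 7. Then 7² = 49 ≡ 4 (mod 15), yet 7 ≡ 7 (mod 15), not 2.

(⇒) Suppose s ≡ 2 (mod 15). Write s = 15j + 2. Then (15j + 2)² = 225j² + 60j + 4 = 15(15j² + 4j) + 4, so s² ≡ 4 (mod 15).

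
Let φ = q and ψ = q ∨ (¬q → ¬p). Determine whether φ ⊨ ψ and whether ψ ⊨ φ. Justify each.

(⇒) Assume the antecedent. If q is true, q ∨ (¬q → ¬p) reduces to true regardless of the other variables. If q is false, the antecedent cannot hold. Either way q ∨ (¬q → ¬p) holds.

(⇐) This fails. Under q = F, p = F, the left side is false but the right side is true.

Only the forward direction holds.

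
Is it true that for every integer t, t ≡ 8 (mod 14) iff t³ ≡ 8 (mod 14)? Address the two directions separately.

[⇐] This fails: take t = 2. Then 2³ = 8 ≡ 8 (mod 14), yet 2 ≡ 2 (mod 14), not 8.

[⇒] Suppose t ≡ 8 (mod 14). Write t = 14j + 8. Then (14j + 8)³ = 2744j³ + 4704j² + 2688j + 512 = 14(196j³ + 336j² + 192j + 36) + 8, so t³ ≡ 8 (mod 14).

(⇒) holds; (⇐) fails.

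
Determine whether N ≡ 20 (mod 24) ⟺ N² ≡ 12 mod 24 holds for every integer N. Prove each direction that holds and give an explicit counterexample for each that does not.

(⇒) fails and (⇐) fails.

(⟹) This fails: take N = 20. Then 20 ≡ 20 (mod 24), but 20² = 400 ≡ 16 (mod 24), not 12.

(⟸) This fails: take N = 6. Then 6² = 36 ≡ 12 (mod 24), yet 6 ≡ 6 (mod 24), not 20.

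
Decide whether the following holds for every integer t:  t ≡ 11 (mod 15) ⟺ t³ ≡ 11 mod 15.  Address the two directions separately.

Both directions hold; the statement is true.

(→) Suppose t ≡ 11 (mod 15). Write t = 15j + 11. Then (15j + 11)³ = 3375j³ + 7425j² + 5445j + 1331 = 15(225j³ + 495j² + 363j + 88) + 11, so t³ ≡ 11 (mod 15).

(←) Conversely, suppose t³ ≡ 11 (mod 15). The only residue r in {0, …, 14} with r³ ≡ 11 (mod 15) is r = 11, so t ≡ 11 (mod 15).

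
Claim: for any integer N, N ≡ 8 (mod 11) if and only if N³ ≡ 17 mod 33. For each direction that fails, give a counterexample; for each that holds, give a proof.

The forward direction fails; the converse holds.

Forward direction. This fails: take N = 19. Then 19 ≡ 8 (mod 11), but 19³ = 6859 ≡ 28 (mod 33), not 17.

Converse. The residues r modulo 33 with r³ ≡ 17 (mod 33) are exactly {8}, and each is ≡ 8 (mod 11).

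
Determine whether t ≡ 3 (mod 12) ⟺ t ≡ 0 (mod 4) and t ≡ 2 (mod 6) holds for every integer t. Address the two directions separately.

(⟹) This fails: t = 3 gives 3 ≡ 3 (mod 12) but 3 ≡ 3 (mod 4), so the conjunction on the right does not hold.

(⟸) This fails: t = 8 satisfies both congruences on the right (8 ≡ 0 mod 4 and 8 ≡ 2 mod 6) yet 8 ≡ 8 (mod 12), not 3.

Neither direction holds.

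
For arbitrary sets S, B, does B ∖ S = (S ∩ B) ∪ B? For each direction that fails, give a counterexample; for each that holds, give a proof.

(⟸) This inclusion fails. Take S = {1}, B = {1}; then 1 ∈ (S ∩ B) ∪ B but 1 ∉ B ∖ S.

(⟹) Let x ∈ B ∖ S. Then x ∈ B and x ∉ S, from which x ∈ (S ∩ B) ∪ B.

Only the forward inclusion holds.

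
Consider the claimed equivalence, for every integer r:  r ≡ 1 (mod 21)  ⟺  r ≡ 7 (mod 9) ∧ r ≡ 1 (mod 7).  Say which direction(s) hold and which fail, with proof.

Converse. If r ≡ 7 (mod 9) and r ≡ 1 (mod 7), then by the Chinese remainder theorem r ≡ 43 (mod 63). Since 43 ≡ 1 (mod 21) and 21 ∣ 63, we get r ≡ 1 (mod 21).

Forward direction. This fails: r = 1 gives 1 ≡ 1 (mod 21) but 1 ≡ 1 (mod 9), so the conjunction on the right does not hold.

The forward direction fails; the converse holds.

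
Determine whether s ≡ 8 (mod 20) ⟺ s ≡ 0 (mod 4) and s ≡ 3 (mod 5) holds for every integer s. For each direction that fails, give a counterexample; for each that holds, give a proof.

Both directions hold; the statement is true.

[⇒] Suppose s ≡ 8 (mod 20); write s = 20j + 8. Since 4 ∣ 20, reducing mod 4 gives s ≡ 8 ≡ 0 (mod 4); since 5 ∣ 20, reducing mod 5 gives s ≡ 8 ≡ 3 (mod 5).

[⇐] Conversely, if s ≡ 0 (mod 4) and s ≡ 3 (mod 5), then by the Chinese remainder theorem s ≡ 8 (mod 20). This is exactly s ≡ 8 (mod 20).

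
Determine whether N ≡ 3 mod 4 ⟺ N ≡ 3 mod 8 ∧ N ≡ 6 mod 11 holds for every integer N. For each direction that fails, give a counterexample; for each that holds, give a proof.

Only the converse holds.

(→) This fails: N = 3 gives 3 ≡ 3 (mod 4) but 3 ≡ 3 (mod 11), so the conjunction on the right does not hold.

(←) Conversely, if N ≡ 3 (mod 8) and N ≡ 6 (mod 11), then by the Chinese remainder theorem N ≡ 83 (mod 88). Since 83 ≡ 3 (mod 4) and 4 ∣ 88, we get N ≡ 3 (mod 4).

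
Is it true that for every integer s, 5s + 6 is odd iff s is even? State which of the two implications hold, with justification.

[⇒] This fails: s = 5 gives 5s + 6 = 31, which is odd, but 5 is odd, not even.

[⇐] This also fails: s = 0 is even, but 5s + 6 = 6 is even, not odd.

(⇒) fails and (⇐) fails.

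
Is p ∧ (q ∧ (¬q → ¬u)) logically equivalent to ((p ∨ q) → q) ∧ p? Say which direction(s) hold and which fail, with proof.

Both implications hold.

[⇒] Assume the antecedent. If p is true, the antecedent forces (p = T, u = F, q = T) or (p = T, u = T, q = T), and ((p ∨ q) → q) ∧ p holds there. If p is false, the antecedent cannot hold. Either way ((p ∨ q) → q) ∧ p holds.

[⇐] Assume the antecedent. If p is true, the antecedent forces (p = T, u = F, q = T) or (p = T, u = T, q = T), and p ∧ (q ∧ (¬q → ¬u)) holds there. If p is false, the antecedent cannot hold. Either way p ∧ (q ∧ (¬q → ¬u)) holds.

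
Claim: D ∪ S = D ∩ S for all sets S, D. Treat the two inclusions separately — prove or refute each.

Only the reverse inclusion holds.

Forward inclusion. This inclusion fails. Take S = {1}, D = ∅; then 1 ∈ D ∪ S but 1 ∉ D ∩ S.

Reverse inclusion. Let x ∈ D ∩ S. Then x ∈ S ∩ D, from which x ∈ D ∪ S.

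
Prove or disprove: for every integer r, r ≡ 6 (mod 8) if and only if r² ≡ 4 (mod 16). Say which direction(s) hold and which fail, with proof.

Not equivalent: only (⇒) holds.

Forward direction. Suppose r ≡ 6 (mod 8). Working modulo 16, r ∈ {6, 14}; for each such r, r² ≡ 4 (mod 16).

Converse. This fails: take r = 2. Then 2² = 4 ≡ 4 (mod 16), yet 2 ≡ 2 (mod 8), not 6.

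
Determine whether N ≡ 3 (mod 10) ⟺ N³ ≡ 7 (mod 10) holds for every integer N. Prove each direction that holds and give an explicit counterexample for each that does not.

Both implications hold.

(⟹) Suppose N ≡ 3 (mod 10). Write N = 10j + 3. Then (10j + 3)³ = 1000j³ + 900j² + 270j + 27 = 10(100j³ + 90j² + 27j + 2) + 7, so N³ ≡ 7 (mod 10).

(⟸) For the converse, argue contrapositively. If N ≢ 3 (mod 10), then N is congruent to one of 0, 1, 2, 4, 5, 6, 7, 8, 9 modulo 10, and these give N³ ≡ 0, 1, 8, 4, 5, 6, 3, 2, 9 respectively — never 7.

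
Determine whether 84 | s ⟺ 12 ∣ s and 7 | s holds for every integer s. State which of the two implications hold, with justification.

Equivalent; both directions hold.

(⇒) If 84 ∣ s, write s = 84q. Since 84 = 7·12, s = 12·(7q), so 12 ∣ s; and since 84 = 12·7, s = 7·(12q), so 7 ∣ s.

(⇐) Suppose 12 ∣ s and 7 ∣ s. Any common multiple of 12 and 7 is a multiple of their lcm; here gcd(12, 7) = 1, so lcm(12, 7) = 12·7 = 84, so 84 ∣ s.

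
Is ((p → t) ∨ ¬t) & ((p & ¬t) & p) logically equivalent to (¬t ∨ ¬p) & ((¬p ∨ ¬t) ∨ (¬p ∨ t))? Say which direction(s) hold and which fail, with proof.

Only the forward implication holds.

Forward direction. Assume the antecedent. If t is true, the antecedent cannot hold. If t is false, the consequent reduces to true regardless of the other variables. Either way the consequent holds.

Converse. This fails. Under t = F, p = F, the left side is false but the right side is true.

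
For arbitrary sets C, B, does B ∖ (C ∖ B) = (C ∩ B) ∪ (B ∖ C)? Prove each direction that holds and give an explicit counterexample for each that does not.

(⟹) Let x ∈ B ∖ (C ∖ B). Then either x ∈ B and x ∉ C; or x ∈ C ∩ B. In each case x ∈ (C ∩ B) ∪ (B ∖ C), so B ∖ (C ∖ B) ⊆ (C ∩ B) ∪ (B ∖ C).

(⟸) Let x ∈ (C ∩ B) ∪ (B ∖ C). Then either x ∈ B and x ∉ C; or x ∈ C ∩ B. In each case x ∈ B ∖ (C ∖ B), so (C ∩ B) ∪ (B ∖ C) ⊆ B ∖ (C ∖ B).

Both inclusions hold; the sets are equal.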